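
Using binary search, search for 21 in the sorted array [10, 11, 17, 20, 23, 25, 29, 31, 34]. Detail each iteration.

Binary search for 21 in [10, 11, 17, 20, 23, 25, 29, 31, 34]:

lo=0, hi=8, mid=4, arr[mid]=23 -> 23 > 21, search left half
lo=0, hi=3, mid=1, arr[mid]=11 -> 11 < 21, search right half
lo=2, hi=3, mid=2, arr[mid]=17 -> 17 < 21, search right half
lo=3, hi=3, mid=3, arr[mid]=20 -> 20 < 21, search right half
lo=4 > hi=3, target 21 not found

Binary search determines that 21 is not in the array after 4 comparisons. The search space was exhausted without finding the target.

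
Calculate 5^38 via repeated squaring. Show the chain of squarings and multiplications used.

Computing 5^38 by squaring (build up from 5^1; each line after the first costs one multiplication):

5^1 = 5
5^2 = (5^1)^2 = 5^2 = 25
5^4 = (5^2)^2 = 25^2 = 625
5^8 = (5^4)^2 = 625^2 = 390625
5^9 = 5 * 5^8 = 5 * 390625 = 1953125
5^18 = (5^9)^2 = 1953125^2 = 3814697265625
5^19 = 5 * 5^18 = 5 * 3814697265625 = 19073486328125
5^38 = (5^19)^2 = 19073486328125^2 = 363797880709171295166015625

Result: 363797880709171295166015625
Multiplications needed: 7 (7 lines after 5^1)

5^38 = 363797880709171295166015625. Using exponentiation by squaring, this requires 7 multiplications. The key idea: if the exponent is even, square the half-power; if odd, multiply by the base once.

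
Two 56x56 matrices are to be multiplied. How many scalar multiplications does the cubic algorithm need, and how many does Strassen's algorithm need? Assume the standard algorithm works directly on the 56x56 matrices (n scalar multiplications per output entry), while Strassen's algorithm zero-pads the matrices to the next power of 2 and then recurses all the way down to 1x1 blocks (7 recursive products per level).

Matrix multiplication for 56x56 matrices:

Strassen's algorithm requires power-of-2 dimensions. Pad 56x56 to 64x64 (next power of 2).

Standard algorithm: 56^3 = 175616 multiplications
Strassen's algorithm: 7^(log2(64)) = 7^6 = 117649 multiplications
Savings: 175616 - 117649 = 57967 multiplications

Standard: 175616 multiplications (56^3). Strassen: 117649 multiplications (7^6, after padding to 64x64). Strassen reduces 8 recursive multiplications to 7 at each level.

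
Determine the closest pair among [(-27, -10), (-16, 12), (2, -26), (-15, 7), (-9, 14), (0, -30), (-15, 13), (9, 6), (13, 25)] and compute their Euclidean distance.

Computing all pairwise distances among 9 points:

d((-27, -10), (-16, 12)) = 24.5967
d((-27, -10), (2, -26)) = 33.121
d((-27, -10), (-15, 7)) = 20.8087
d((-27, -10), (-9, 14)) = 30.0
d((-27, -10), (0, -30)) = 33.6006
d((-27, -10), (-15, 13)) = 25.9422
d((-27, -10), (9, 6)) = 39.3954
d((-27, -10), (13, 25)) = 53.1507
d((-16, 12), (2, -26)) = 42.0476
d((-16, 12), (-15, 7)) = 5.099
d((-16, 12), (-9, 14)) = 7.2801
d((-16, 12), (0, -30)) = 44.9444
d((-16, 12), (-15, 13)) = 1.4142 <-- minimum
d((-16, 12), (9, 6)) = 25.7099
d((-16, 12), (13, 25)) = 31.7805
d((2, -26), (-15, 7)) = 37.1214
d((2, -26), (-9, 14)) = 41.4849
d((2, -26), (0, -30)) = 4.4721
d((2, -26), (-15, 13)) = 42.5441
d((2, -26), (9, 6)) = 32.7567
d((2, -26), (13, 25)) = 52.1728
d((-15, 7), (-9, 14)) = 9.2195
d((-15, 7), (0, -30)) = 39.9249
d((-15, 7), (-15, 13)) = 6.0
d((-15, 7), (9, 6)) = 24.0208
d((-15, 7), (13, 25)) = 33.2866
d((-9, 14), (0, -30)) = 44.911
d((-9, 14), (-15, 13)) = 6.0828
d((-9, 14), (9, 6)) = 19.6977
d((-9, 14), (13, 25)) = 24.5967
d((0, -30), (-15, 13)) = 45.5412
d((0, -30), (9, 6)) = 37.108
d((0, -30), (13, 25)) = 56.5155
d((-15, 13), (9, 6)) = 25.0
d((-15, 13), (13, 25)) = 30.4631
d((9, 6), (13, 25)) = 19.4165

Closest pair: (-16, 12) and (-15, 13) with distance 1.4142

The closest pair is (-16, 12) and (-15, 13) with Euclidean distance 1.4142. For 9 points, brute-force pairwise comparison is shown above. For large n, the divide-and-conquer algorithm (sort by x, recurse on halves, check the dividing strip) achieves O(n log n).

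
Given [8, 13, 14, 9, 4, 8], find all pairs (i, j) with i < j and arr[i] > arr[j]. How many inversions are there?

Finding inversions in [8, 13, 14, 9, 4, 8]:

(0, 4): arr[0]=8 > arr[4]=4
(1, 3): arr[1]=13 > arr[3]=9
(1, 4): arr[1]=13 > arr[4]=4
(1, 5): arr[1]=13 > arr[5]=8
(2, 3): arr[2]=14 > arr[3]=9
(2, 4): arr[2]=14 > arr[4]=4
(2, 5): arr[2]=14 > arr[5]=8
(3, 4): arr[3]=9 > arr[4]=4
(3, 5): arr[3]=9 > arr[5]=8

Total inversions: 9

The array has 9 inversion(s): (0,4), (1,3), (1,4), (1,5), (2,3), (2,4), (2,5), (3,4), (3,5). Each pair (i,j) satisfies i < j and arr[i] > arr[j].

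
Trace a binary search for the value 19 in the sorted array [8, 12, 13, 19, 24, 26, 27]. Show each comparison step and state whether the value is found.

Binary search for 19 in [8, 12, 13, 19, 24, 26, 27]:

lo=0, hi=6, mid=3, arr[mid]=19 -> Found target at index 3!

Binary search finds 19 at index 3 after 1 comparisons. The search repeatedly halves the search space by comparing with the middle element.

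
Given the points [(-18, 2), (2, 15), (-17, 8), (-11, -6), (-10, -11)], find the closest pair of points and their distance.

Computing all pairwise distances among 5 points:

d((-18, 2), (2, 15)) = 23.8537
d((-18, 2), (-17, 8)) = 6.0828
d((-18, 2), (-11, -6)) = 10.6301
d((-18, 2), (-10, -11)) = 15.2643
d((2, 15), (-17, 8)) = 20.2485
d((2, 15), (-11, -6)) = 24.6982
d((2, 15), (-10, -11)) = 28.6356
d((-17, 8), (-11, -6)) = 15.2315
d((-17, 8), (-10, -11)) = 20.2485
d((-11, -6), (-10, -11)) = 5.099 <-- minimum

Closest pair: (-11, -6) and (-10, -11) with distance 5.099

The closest pair is (-11, -6) and (-10, -11) with Euclidean distance 5.099. For 5 points, brute-force pairwise comparison is shown above. For large n, the divide-and-conquer algorithm (sort by x, recurse on halves, check the dividing strip) achieves O(n log n).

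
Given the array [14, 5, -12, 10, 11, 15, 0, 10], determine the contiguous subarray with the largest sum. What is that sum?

Using Kadane's algorithm on [14, 5, -12, 10, 11, 15, 0, 10]:

Scanning through the array:
Position 1 (value 5): max_ending_here = 19, max_so_far = 19
Position 2 (value -12): max_ending_here = 7, max_so_far = 19
Position 3 (value 10): max_ending_here = 17, max_so_far = 19
Position 4 (value 11): max_ending_here = 28, max_so_far = 28
Position 5 (value 15): max_ending_here = 43, max_so_far = 43
Position 6 (value 0): max_ending_here = 43, max_so_far = 43
Position 7 (value 10): max_ending_here = 53, max_so_far = 53

Maximum subarray: [14, 5, -12, 10, 11, 15, 0, 10]
Maximum sum: 53

The maximum subarray is [14, 5, -12, 10, 11, 15, 0, 10] with sum 53. This subarray runs from index 0 to index 7.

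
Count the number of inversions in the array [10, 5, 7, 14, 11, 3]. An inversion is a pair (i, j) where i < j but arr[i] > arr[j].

Finding inversions in [10, 5, 7, 14, 11, 3]:

(0, 1): arr[0]=10 > arr[1]=5
(0, 2): arr[0]=10 > arr[2]=7
(0, 5): arr[0]=10 > arr[5]=3
(1, 5): arr[1]=5 > arr[5]=3
(2, 5): arr[2]=7 > arr[5]=3
(3, 4): arr[3]=14 > arr[4]=11
(3, 5): arr[3]=14 > arr[5]=3
(4, 5): arr[4]=11 > arr[5]=3

Total inversions: 8

The array has 8 inversion(s): (0,1), (0,2), (0,5), (1,5), (2,5), (3,4), (3,5), (4,5). Each pair (i,j) satisfies i < j and arr[i] > arr[j].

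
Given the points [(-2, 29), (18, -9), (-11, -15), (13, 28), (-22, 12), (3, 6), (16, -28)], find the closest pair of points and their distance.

Computing all pairwise distances among 7 points:

d((-2, 29), (18, -9)) = 42.9418
d((-2, 29), (-11, -15)) = 44.911
d((-2, 29), (13, 28)) = 15.0333 <-- minimum
d((-2, 29), (-22, 12)) = 26.2488
d((-2, 29), (3, 6)) = 23.5372
d((-2, 29), (16, -28)) = 59.7746
d((18, -9), (-11, -15)) = 29.6142
d((18, -9), (13, 28)) = 37.3363
d((18, -9), (-22, 12)) = 45.1774
d((18, -9), (3, 6)) = 21.2132
d((18, -9), (16, -28)) = 19.105
d((-11, -15), (13, 28)) = 49.2443
d((-11, -15), (-22, 12)) = 29.1548
d((-11, -15), (3, 6)) = 25.2389
d((-11, -15), (16, -28)) = 29.9666
d((13, 28), (-22, 12)) = 38.4838
d((13, 28), (3, 6)) = 24.1661
d((13, 28), (16, -28)) = 56.0803
d((-22, 12), (3, 6)) = 25.7099
d((-22, 12), (16, -28)) = 55.1725
d((3, 6), (16, -28)) = 36.4005

Closest pair: (-2, 29) and (13, 28) with distance 15.0333

The closest pair is (-2, 29) and (13, 28) with Euclidean distance 15.0333. For 7 points, brute-force pairwise comparison is shown above. For large n, the divide-and-conquer algorithm (sort by x, recurse on halves, check the dividing strip) achieves O(n log n).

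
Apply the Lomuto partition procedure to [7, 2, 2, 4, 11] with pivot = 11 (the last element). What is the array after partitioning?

Lomuto partition with pivot = 11:

Initial array: [7, 2, 2, 4, 11]

arr[0]=7 <= 11: swap with position 0, array becomes [7, 2, 2, 4, 11]
arr[1]=2 <= 11: swap with position 1, array becomes [7, 2, 2, 4, 11]
arr[2]=2 <= 11: swap with position 2, array becomes [7, 2, 2, 4, 11]
arr[3]=4 <= 11: swap with position 3, array becomes [7, 2, 2, 4, 11]

Place pivot at position 4: [7, 2, 2, 4, 11]
Pivot position: 4

After partitioning with pivot 11, the array becomes [7, 2, 2, 4, 11]. The pivot is placed at index 4. All elements to the left of the pivot are <= 11, and all elements to the right are > 11.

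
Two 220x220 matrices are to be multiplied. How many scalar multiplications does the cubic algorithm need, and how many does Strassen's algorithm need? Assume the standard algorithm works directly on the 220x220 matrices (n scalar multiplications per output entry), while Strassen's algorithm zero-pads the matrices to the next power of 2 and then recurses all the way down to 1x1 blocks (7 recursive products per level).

Matrix multiplication for 220x220 matrices:

Strassen's algorithm requires power-of-2 dimensions. Pad 220x220 to 256x256 (next power of 2).

Standard algorithm: 220^3 = 10648000 multiplications
Strassen's algorithm: 7^(log2(256)) = 7^8 = 5764801 multiplications
Savings: 10648000 - 5764801 = 4883199 multiplications

Standard: 10648000 multiplications (220^3). Strassen: 5764801 multiplications (7^8, after padding to 256x256). Strassen reduces 8 recursive multiplications to 7 at each level.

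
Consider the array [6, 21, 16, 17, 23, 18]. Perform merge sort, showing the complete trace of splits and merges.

Merge sort trace:

Split: [6, 21, 16, 17, 23, 18] -> [6, 21, 16] and [17, 23, 18]
  Split: [6, 21, 16] -> [6] and [21, 16]
    Split: [21, 16] -> [21] and [16]
    Merge: [21] + [16] -> [16, 21]
  Merge: [6] + [16, 21] -> [6, 16, 21]
  Split: [17, 23, 18] -> [17] and [23, 18]
    Split: [23, 18] -> [23] and [18]
    Merge: [23] + [18] -> [18, 23]
  Merge: [17] + [18, 23] -> [17, 18, 23]
Merge: [6, 16, 21] + [17, 18, 23] -> [6, 16, 17, 18, 21, 23]

Final sorted array: [6, 16, 17, 18, 21, 23]

The merge sort proceeds by recursively splitting the array and merging sorted halves.
After all merges, the sorted array is [6, 16, 17, 18, 21, 23].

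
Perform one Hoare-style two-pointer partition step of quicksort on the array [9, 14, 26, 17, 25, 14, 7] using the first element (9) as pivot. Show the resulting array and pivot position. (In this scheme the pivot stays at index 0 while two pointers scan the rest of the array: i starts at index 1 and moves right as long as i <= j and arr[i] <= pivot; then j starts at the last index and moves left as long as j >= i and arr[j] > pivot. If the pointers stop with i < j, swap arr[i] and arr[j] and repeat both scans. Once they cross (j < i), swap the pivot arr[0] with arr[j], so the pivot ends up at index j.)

Hoare-style two-pointer partition with pivot = 9:

Initial array: [9, 14, 26, 17, 25, 14, 7]

Pointers start at i = 1, j = 6.
i stops at index 1 (arr[1]=14 > 9), j stops at index 6 (arr[6]=7 <= 9): swap arr[1] and arr[6], array becomes [9, 7, 26, 17, 25, 14, 14]
i ends at 2, j ends at 1: the pointers have crossed (j < i), so scanning stops.

Swap pivot arr[0] with arr[1] to place pivot at position 1: [7, 9, 26, 17, 25, 14, 14]
Pivot position: 1

After partitioning with pivot 9, the array becomes [7, 9, 26, 17, 25, 14, 14]. The pivot is placed at index 1. All elements to the left of the pivot are <= 9, and all elements to the right are > 9.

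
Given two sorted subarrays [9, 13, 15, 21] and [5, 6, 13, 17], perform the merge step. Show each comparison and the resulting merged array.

Merging process:

Compare 9 vs 5: take 5 from right. Merged: [5]
Compare 9 vs 6: take 6 from right. Merged: [5, 6]
Compare 9 vs 13: take 9 from left. Merged: [5, 6, 9]
Compare 13 vs 13: take 13 from left. Merged: [5, 6, 9, 13]
Compare 15 vs 13: take 13 from right. Merged: [5, 6, 9, 13, 13]
Compare 15 vs 17: take 15 from left. Merged: [5, 6, 9, 13, 13, 15]
Compare 21 vs 17: take 17 from right. Merged: [5, 6, 9, 13, 13, 15, 17]
Append remaining from left: [21]. Merged: [5, 6, 9, 13, 13, 15, 17, 21]

Final merged array: [5, 6, 9, 13, 13, 15, 17, 21]
Total comparisons: 7

The merged array is [5, 6, 9, 13, 13, 15, 17, 21], requiring 7 comparisons. The merge step runs in O(n) time where n is the total number of elements.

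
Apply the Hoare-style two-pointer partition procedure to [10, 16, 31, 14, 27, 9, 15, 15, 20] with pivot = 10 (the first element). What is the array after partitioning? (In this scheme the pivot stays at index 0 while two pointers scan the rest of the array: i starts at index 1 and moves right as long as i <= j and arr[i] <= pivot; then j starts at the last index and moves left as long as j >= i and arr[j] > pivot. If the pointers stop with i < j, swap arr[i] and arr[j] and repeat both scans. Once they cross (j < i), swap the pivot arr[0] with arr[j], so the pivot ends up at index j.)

Hoare-style two-pointer partition with pivot = 10:

Initial array: [10, 16, 31, 14, 27, 9, 15, 15, 20]

Pointers start at i = 1, j = 8.
i stops at index 1 (arr[1]=16 > 10), j stops at index 5 (arr[5]=9 <= 10): swap arr[1] and arr[5], array becomes [10, 9, 31, 14, 27, 16, 15, 15, 20]
i ends at 2, j ends at 1: the pointers have crossed (j < i), so scanning stops.

Swap pivot arr[0] with arr[1] to place pivot at position 1: [9, 10, 31, 14, 27, 16, 15, 15, 20]
Pivot position: 1

After partitioning with pivot 10, the array becomes [9, 10, 31, 14, 27, 16, 15, 15, 20]. The pivot is placed at index 1. All elements to the left of the pivot are <= 10, and all elements to the right are > 10.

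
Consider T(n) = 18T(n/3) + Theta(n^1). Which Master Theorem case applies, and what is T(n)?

Master Theorem for T(n) = 18T(n/3) + O(n^1):

a = 18, b = 3, c = 1
log_b(a) = log_3(18) = 2.6309

Case 1: c = 1 < log_3(18) = 2.6309
T(n) = O(n^(log_3 18))

For T(n) = 18T(n/3) + O(n^1): log_3(18) = 2.6309. This is Case 1 of the Master Theorem (c < log_b(a), work dominated by leaves), giving O(n^(log_3 18)).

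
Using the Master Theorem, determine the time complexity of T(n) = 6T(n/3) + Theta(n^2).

Master Theorem for T(n) = 6T(n/3) + O(n^2):

a = 6, b = 3, c = 2
log_b(a) = log_3(6) = 1.6309

Case 3: c = 2 > log_3(6) = 1.6309
T(n) = O(n^2) = O(n^2)

For T(n) = 6T(n/3) + O(n^2): log_3(6) = 1.6309. This is Case 3 of the Master Theorem (c > log_b(a), work dominated by root), giving O(n^2).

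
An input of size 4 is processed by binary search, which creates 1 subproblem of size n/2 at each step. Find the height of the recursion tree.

For divide and conquer with division factor 2:

Problem sizes at each level:
Level 0: 4
Level 1: 2
Level 2: 1

The root is level 0 and the size-1 base case is level 2 (the tree spans levels 0 through 2, i.e. 3 levels counting the root), so the depth is the number of divisions: log_2(4) = 2

The recursion tree depth is log_2(4) = 2. At each level, the problem size is divided by 2, so it takes 2 divisions to reduce to a base case of size 1. The algorithm makes 1 recursive call at each level.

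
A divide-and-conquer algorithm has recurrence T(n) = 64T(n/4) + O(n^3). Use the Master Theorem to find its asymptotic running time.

Master Theorem for T(n) = 64T(n/4) + O(n^3):

a = 64, b = 4, c = 3
log_b(a) = log_4(64) = 3.0000

Case 2: c = 3 = log_4(64) = 3.0000
T(n) = O(n^3 log n) = O(n^3 log n)

For T(n) = 64T(n/4) + O(n^3): log_4(64) = 3.0000. This is Case 2 of the Master Theorem (c = log_b(a), equal work at all levels), giving O(n^3 log n).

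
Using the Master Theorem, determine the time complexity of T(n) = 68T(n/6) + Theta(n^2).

Master Theorem for T(n) = 68T(n/6) + O(n^2):

a = 68, b = 6, c = 2
log_b(a) = log_6(68) = 2.3550

Case 1: c = 2 < log_6(68) = 2.3550
T(n) = O(n^(log_6 68))

For T(n) = 68T(n/6) + O(n^2): log_6(68) = 2.3550. This is Case 1 of the Master Theorem (c < log_b(a), work dominated by leaves), giving O(n^(log_6 68)).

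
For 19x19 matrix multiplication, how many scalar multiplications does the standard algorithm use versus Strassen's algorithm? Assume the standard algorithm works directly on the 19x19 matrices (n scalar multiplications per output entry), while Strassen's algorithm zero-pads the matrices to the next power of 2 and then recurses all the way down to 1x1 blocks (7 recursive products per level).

Matrix multiplication for 19x19 matrices:

Strassen's algorithm requires power-of-2 dimensions. Pad 19x19 to 32x32 (next power of 2).

Standard algorithm: 19^3 = 6859 multiplications
Strassen's algorithm: 7^(log2(32)) = 7^5 = 16807 multiplications
Difference: 6859 - 16807 = -9948 (Strassen uses MORE here due to padding overhead — for small or just-over-power-of-2 n, padding can outweigh the per-level savings)

Standard: 6859 multiplications (19^3). Strassen: 16807 multiplications (7^5, after padding to 32x32). Strassen reduces 8 recursive multiplications to 7 at each level.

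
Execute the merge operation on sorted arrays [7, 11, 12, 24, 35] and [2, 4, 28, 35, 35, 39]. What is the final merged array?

Merging process:

Compare 7 vs 2: take 2 from right. Merged: [2]
Compare 7 vs 4: take 4 from right. Merged: [2, 4]
Compare 7 vs 28: take 7 from left. Merged: [2, 4, 7]
Compare 11 vs 28: take 11 from left. Merged: [2, 4, 7, 11]
Compare 12 vs 28: take 12 from left. Merged: [2, 4, 7, 11, 12]
Compare 24 vs 28: take 24 from left. Merged: [2, 4, 7, 11, 12, 24]
Compare 35 vs 28: take 28 from right. Merged: [2, 4, 7, 11, 12, 24, 28]
Compare 35 vs 35: take 35 from left. Merged: [2, 4, 7, 11, 12, 24, 28, 35]
Append remaining from right: [35, 35, 39]. Merged: [2, 4, 7, 11, 12, 24, 28, 35, 35, 35, 39]

Final merged array: [2, 4, 7, 11, 12, 24, 28, 35, 35, 35, 39]
Total comparisons: 8

The merged array is [2, 4, 7, 11, 12, 24, 28, 35, 35, 35, 39], requiring 8 comparisons. The merge step runs in O(n) time where n is the total number of elements.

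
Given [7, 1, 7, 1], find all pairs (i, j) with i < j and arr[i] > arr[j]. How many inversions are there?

Finding inversions in [7, 1, 7, 1]:

(0, 1): arr[0]=7 > arr[1]=1
(0, 3): arr[0]=7 > arr[3]=1
(2, 3): arr[2]=7 > arr[3]=1

Total inversions: 3

The array has 3 inversion(s): (0,1), (0,3), (2,3). Each pair (i,j) satisfies i < j and arr[i] > arr[j].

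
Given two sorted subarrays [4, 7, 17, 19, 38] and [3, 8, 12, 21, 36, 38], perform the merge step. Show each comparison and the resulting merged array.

Merging process:

Compare 4 vs 3: take 3 from right. Merged: [3]
Compare 4 vs 8: take 4 from left. Merged: [3, 4]
Compare 7 vs 8: take 7 from left. Merged: [3, 4, 7]
Compare 17 vs 8: take 8 from right. Merged: [3, 4, 7, 8]
Compare 17 vs 12: take 12 from right. Merged: [3, 4, 7, 8, 12]
Compare 17 vs 21: take 17 from left. Merged: [3, 4, 7, 8, 12, 17]
Compare 19 vs 21: take 19 from left. Merged: [3, 4, 7, 8, 12, 17, 19]
Compare 38 vs 21: take 21 from right. Merged: [3, 4, 7, 8, 12, 17, 19, 21]
Compare 38 vs 36: take 36 from right. Merged: [3, 4, 7, 8, 12, 17, 19, 21, 36]
Compare 38 vs 38: take 38 from left. Merged: [3, 4, 7, 8, 12, 17, 19, 21, 36, 38]
Append remaining from right: [38]. Merged: [3, 4, 7, 8, 12, 17, 19, 21, 36, 38, 38]

Final merged array: [3, 4, 7, 8, 12, 17, 19, 21, 36, 38, 38]
Total comparisons: 10

The merged array is [3, 4, 7, 8, 12, 17, 19, 21, 36, 38, 38], requiring 10 comparisons. The merge step runs in O(n) time where n is the total number of elements.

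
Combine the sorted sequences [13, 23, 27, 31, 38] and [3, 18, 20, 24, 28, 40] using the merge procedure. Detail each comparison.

Merging process:

Compare 13 vs 3: take 3 from right. Merged: [3]
Compare 13 vs 18: take 13 from left. Merged: [3, 13]
Compare 23 vs 18: take 18 from right. Merged: [3, 13, 18]
Compare 23 vs 20: take 20 from right. Merged: [3, 13, 18, 20]
Compare 23 vs 24: take 23 from left. Merged: [3, 13, 18, 20, 23]
Compare 27 vs 24: take 24 from right. Merged: [3, 13, 18, 20, 23, 24]
Compare 27 vs 28: take 27 from left. Merged: [3, 13, 18, 20, 23, 24, 27]
Compare 31 vs 28: take 28 from right. Merged: [3, 13, 18, 20, 23, 24, 27, 28]
Compare 31 vs 40: take 31 from left. Merged: [3, 13, 18, 20, 23, 24, 27, 28, 31]
Compare 38 vs 40: take 38 from left. Merged: [3, 13, 18, 20, 23, 24, 27, 28, 31, 38]
Append remaining from right: [40]. Merged: [3, 13, 18, 20, 23, 24, 27, 28, 31, 38, 40]

Final merged array: [3, 13, 18, 20, 23, 24, 27, 28, 31, 38, 40]
Total comparisons: 10

The merged array is [3, 13, 18, 20, 23, 24, 27, 28, 31, 38, 40], requiring 10 comparisons. The merge step runs in O(n) time where n is the total number of elements.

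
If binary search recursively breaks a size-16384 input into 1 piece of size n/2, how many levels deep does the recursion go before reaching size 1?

For divide and conquer with division factor 2:

Problem sizes at each level:
Level 0: 16384
Level 1: 8192
Level 2: 4096
Level 3: 2048
Level 4: 1024
Level 5: 512
Level 6: 256
Level 7: 128
Level 8: 64
Level 9: 32
Level 10: 16
Level 11: 8
Level 12: 4
Level 13: 2
Level 14: 1

The root is level 0 and the size-1 base case is level 14 (the tree spans levels 0 through 14, i.e. 15 levels counting the root), so the depth is the number of divisions: log_2(16384) = 14

The recursion tree depth is log_2(16384) = 14. At each level, the problem size is divided by 2, so it takes 14 divisions to reduce to a base case of size 1. The algorithm makes 1 recursive call at each level.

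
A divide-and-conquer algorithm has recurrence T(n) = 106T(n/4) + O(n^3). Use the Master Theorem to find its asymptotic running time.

Master Theorem for T(n) = 106T(n/4) + O(n^3):

a = 106, b = 4, c = 3
log_b(a) = log_4(106) = 3.3640

Case 1: c = 3 < log_4(106) = 3.3640
T(n) = O(n^(log_4 106))

For T(n) = 106T(n/4) + O(n^3): log_4(106) = 3.3640. This is Case 1 of the Master Theorem (c < log_b(a), work dominated by leaves), giving O(n^(log_4 106)).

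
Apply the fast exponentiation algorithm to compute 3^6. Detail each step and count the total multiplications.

Computing 3^6 by squaring (build up from 3^1; each line after the first costs one multiplication):

3^1 = 3
3^2 = (3^1)^2 = 3^2 = 9
3^3 = 3 * 3^2 = 3 * 9 = 27
3^6 = (3^3)^2 = 27^2 = 729

Result: 729
Multiplications needed: 3 (3 lines after 3^1)

3^6 = 729. Using exponentiation by squaring, this requires 3 multiplications. The key idea: if the exponent is even, square the half-power; if odd, multiply by the base once.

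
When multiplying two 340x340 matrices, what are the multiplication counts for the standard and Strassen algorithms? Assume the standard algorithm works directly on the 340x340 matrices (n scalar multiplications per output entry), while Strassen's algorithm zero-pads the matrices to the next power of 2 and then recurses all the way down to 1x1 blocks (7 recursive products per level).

Matrix multiplication for 340x340 matrices:

Strassen's algorithm requires power-of-2 dimensions. Pad 340x340 to 512x512 (next power of 2).

Standard algorithm: 340^3 = 39304000 multiplications
Strassen's algorithm: 7^(log2(512)) = 7^9 = 40353607 multiplications
Difference: 39304000 - 40353607 = -1049607 (Strassen uses MORE here due to padding overhead — for small or just-over-power-of-2 n, padding can outweigh the per-level savings)

Standard: 39304000 multiplications (340^3). Strassen: 40353607 multiplications (7^9, after padding to 512x512). Strassen reduces 8 recursive multiplications to 7 at each level.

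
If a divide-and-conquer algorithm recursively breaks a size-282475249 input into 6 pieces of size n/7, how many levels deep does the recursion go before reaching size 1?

For divide and conquer with division factor 7:

Problem sizes at each level:
Level 0: 282475249
Level 1: 40353607
Level 2: 5764801
Level 3: 823543
Level 4: 117649
Level 5: 16807
Level 6: 2401
Level 7: 343
Level 8: 49
Level 9: 7
Level 10: 1

The root is level 0 and the size-1 base case is level 10 (the tree spans levels 0 through 10, i.e. 11 levels counting the root), so the depth is the number of divisions: log_7(282475249) = 10

The recursion tree depth is log_7(282475249) = 10. At each level, the problem size is divided by 7, so it takes 10 divisions to reduce to a base case of size 1. The algorithm makes 6 recursive calls at each level.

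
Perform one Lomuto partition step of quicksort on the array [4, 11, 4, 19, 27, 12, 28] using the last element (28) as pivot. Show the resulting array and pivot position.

Lomuto partition with pivot = 28:

Initial array: [4, 11, 4, 19, 27, 12, 28]

arr[0]=4 <= 28: swap with position 0, array becomes [4, 11, 4, 19, 27, 12, 28]
arr[1]=11 <= 28: swap with position 1, array becomes [4, 11, 4, 19, 27, 12, 28]
arr[2]=4 <= 28: swap with position 2, array becomes [4, 11, 4, 19, 27, 12, 28]
arr[3]=19 <= 28: swap with position 3, array becomes [4, 11, 4, 19, 27, 12, 28]
arr[4]=27 <= 28: swap with position 4, array becomes [4, 11, 4, 19, 27, 12, 28]
arr[5]=12 <= 28: swap with position 5, array becomes [4, 11, 4, 19, 27, 12, 28]

Place pivot at position 6: [4, 11, 4, 19, 27, 12, 28]
Pivot position: 6

After partitioning with pivot 28, the array becomes [4, 11, 4, 19, 27, 12, 28]. The pivot is placed at index 6. All elements to the left of the pivot are <= 28, and all elements to the right are > 28.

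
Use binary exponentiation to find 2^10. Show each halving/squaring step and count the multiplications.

Computing 2^10 by squaring (build up from 2^1; each line after the first costs one multiplication):

2^1 = 2
2^2 = (2^1)^2 = 2^2 = 4
2^4 = (2^2)^2 = 4^2 = 16
2^5 = 2 * 2^4 = 2 * 16 = 32
2^10 = (2^5)^2 = 32^2 = 1024

Result: 1024
Multiplications needed: 4 (4 lines after 2^1)

2^10 = 1024. Using exponentiation by squaring, this requires 4 multiplications. The key idea: if the exponent is even, square the half-power; if odd, multiply by the base once.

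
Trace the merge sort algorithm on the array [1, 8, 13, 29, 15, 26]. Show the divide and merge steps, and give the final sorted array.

Merge sort trace:

Split: [1, 8, 13, 29, 15, 26] -> [1, 8, 13] and [29, 15, 26]
  Split: [1, 8, 13] -> [1] and [8, 13]
    Split: [8, 13] -> [8] and [13]
    Merge: [8] + [13] -> [8, 13]
  Merge: [1] + [8, 13] -> [1, 8, 13]
  Split: [29, 15, 26] -> [29] and [15, 26]
    Split: [15, 26] -> [15] and [26]
    Merge: [15] + [26] -> [15, 26]
  Merge: [29] + [15, 26] -> [15, 26, 29]
Merge: [1, 8, 13] + [15, 26, 29] -> [1, 8, 13, 15, 26, 29]

Final sorted array: [1, 8, 13, 15, 26, 29]

The merge sort proceeds by recursively splitting the array and merging sorted halves.
After all merges, the sorted array is [1, 8, 13, 15, 26, 29].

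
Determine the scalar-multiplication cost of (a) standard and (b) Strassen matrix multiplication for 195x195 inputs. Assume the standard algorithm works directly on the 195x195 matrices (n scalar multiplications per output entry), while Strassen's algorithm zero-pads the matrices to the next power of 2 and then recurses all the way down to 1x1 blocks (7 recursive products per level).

Matrix multiplication for 195x195 matrices:

Strassen's algorithm requires power-of-2 dimensions. Pad 195x195 to 256x256 (next power of 2).

Standard algorithm: 195^3 = 7414875 multiplications
Strassen's algorithm: 7^(log2(256)) = 7^8 = 5764801 multiplications
Savings: 7414875 - 5764801 = 1650074 multiplications

Standard: 7414875 multiplications (195^3). Strassen: 5764801 multiplications (7^8, after padding to 256x256). Strassen reduces 8 recursive multiplications to 7 at each level.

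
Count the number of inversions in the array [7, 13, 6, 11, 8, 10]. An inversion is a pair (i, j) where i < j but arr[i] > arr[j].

Finding inversions in [7, 13, 6, 11, 8, 10]:

(0, 2): arr[0]=7 > arr[2]=6
(1, 2): arr[1]=13 > arr[2]=6
(1, 3): arr[1]=13 > arr[3]=11
(1, 4): arr[1]=13 > arr[4]=8
(1, 5): arr[1]=13 > arr[5]=10
(3, 4): arr[3]=11 > arr[4]=8
(3, 5): arr[3]=11 > arr[5]=10

Total inversions: 7

The array has 7 inversion(s): (0,2), (1,2), (1,3), (1,4), (1,5), (3,4), (3,5). Each pair (i,j) satisfies i < j and arr[i] > arr[j].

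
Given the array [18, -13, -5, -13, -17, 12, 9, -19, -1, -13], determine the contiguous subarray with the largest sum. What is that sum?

Using Kadane's algorithm on [18, -13, -5, -13, -17, 12, 9, -19, -1, -13]:

Scanning through the array:
Position 1 (value -13): max_ending_here = 5, max_so_far = 18
Position 2 (value -5): max_ending_here = 0, max_so_far = 18
Position 3 (value -13): max_ending_here = -13, max_so_far = 18
Position 4 (value -17): max_ending_here = -17, max_so_far = 18
Position 5 (value 12): max_ending_here = 12, max_so_far = 18
Position 6 (value 9): max_ending_here = 21, max_so_far = 21
Position 7 (value -19): max_ending_here = 2, max_so_far = 21
Position 8 (value -1): max_ending_here = 1, max_so_far = 21
Position 9 (value -13): max_ending_here = -12, max_so_far = 21

Maximum subarray: [12, 9]
Maximum sum: 21

The maximum subarray is [12, 9] with sum 21. This subarray runs from index 5 to index 6.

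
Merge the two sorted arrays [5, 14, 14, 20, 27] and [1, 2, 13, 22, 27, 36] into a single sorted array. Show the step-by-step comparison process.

Merging process:

Compare 5 vs 1: take 1 from right. Merged: [1]
Compare 5 vs 2: take 2 from right. Merged: [1, 2]
Compare 5 vs 13: take 5 from left. Merged: [1, 2, 5]
Compare 14 vs 13: take 13 from right. Merged: [1, 2, 5, 13]
Compare 14 vs 22: take 14 from left. Merged: [1, 2, 5, 13, 14]
Compare 14 vs 22: take 14 from left. Merged: [1, 2, 5, 13, 14, 14]
Compare 20 vs 22: take 20 from left. Merged: [1, 2, 5, 13, 14, 14, 20]
Compare 27 vs 22: take 22 from right. Merged: [1, 2, 5, 13, 14, 14, 20, 22]
Compare 27 vs 27: take 27 from left. Merged: [1, 2, 5, 13, 14, 14, 20, 22, 27]
Append remaining from right: [27, 36]. Merged: [1, 2, 5, 13, 14, 14, 20, 22, 27, 27, 36]

Final merged array: [1, 2, 5, 13, 14, 14, 20, 22, 27, 27, 36]
Total comparisons: 9

The merged array is [1, 2, 5, 13, 14, 14, 20, 22, 27, 27, 36], requiring 9 comparisons. The merge step runs in O(n) time where n is the total number of elements.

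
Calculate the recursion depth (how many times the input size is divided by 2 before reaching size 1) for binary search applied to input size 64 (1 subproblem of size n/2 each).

For divide and conquer with division factor 2:

Problem sizes at each level:
Level 0: 64
Level 1: 32
Level 2: 16
Level 3: 8
Level 4: 4
Level 5: 2
Level 6: 1

The root is level 0 and the size-1 base case is level 6 (the tree spans levels 0 through 6, i.e. 7 levels counting the root), so the depth is the number of divisions: log_2(64) = 6

The recursion tree depth is log_2(64) = 6. At each level, the problem size is divided by 2, so it takes 6 divisions to reduce to a base case of size 1. The algorithm makes 1 recursive call at each level.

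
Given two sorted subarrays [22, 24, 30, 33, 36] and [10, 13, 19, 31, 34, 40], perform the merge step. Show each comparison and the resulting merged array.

Merging process:

Compare 22 vs 10: take 10 from right. Merged: [10]
Compare 22 vs 13: take 13 from right. Merged: [10, 13]
Compare 22 vs 19: take 19 from right. Merged: [10, 13, 19]
Compare 22 vs 31: take 22 from left. Merged: [10, 13, 19, 22]
Compare 24 vs 31: take 24 from left. Merged: [10, 13, 19, 22, 24]
Compare 30 vs 31: take 30 from left. Merged: [10, 13, 19, 22, 24, 30]
Compare 33 vs 31: take 31 from right. Merged: [10, 13, 19, 22, 24, 30, 31]
Compare 33 vs 34: take 33 from left. Merged: [10, 13, 19, 22, 24, 30, 31, 33]
Compare 36 vs 34: take 34 from right. Merged: [10, 13, 19, 22, 24, 30, 31, 33, 34]
Compare 36 vs 40: take 36 from left. Merged: [10, 13, 19, 22, 24, 30, 31, 33, 34, 36]
Append remaining from right: [40]. Merged: [10, 13, 19, 22, 24, 30, 31, 33, 34, 36, 40]

Final merged array: [10, 13, 19, 22, 24, 30, 31, 33, 34, 36, 40]
Total comparisons: 10

The merged array is [10, 13, 19, 22, 24, 30, 31, 33, 34, 36, 40], requiring 10 comparisons. The merge step runs in O(n) time where n is the total number of elements.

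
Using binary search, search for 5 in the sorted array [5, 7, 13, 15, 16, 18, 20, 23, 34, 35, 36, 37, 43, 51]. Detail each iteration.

Binary search for 5 in [5, 7, 13, 15, 16, 18, 20, 23, 34, 35, 36, 37, 43, 51]:

lo=0, hi=13, mid=6, arr[mid]=20 -> 20 > 5, search left half
lo=0, hi=5, mid=2, arr[mid]=13 -> 13 > 5, search left half
lo=0, hi=1, mid=0, arr[mid]=5 -> Found target at index 0!

Binary search finds 5 at index 0 after 3 comparisons. The search repeatedly halves the search space by comparing with the middle element.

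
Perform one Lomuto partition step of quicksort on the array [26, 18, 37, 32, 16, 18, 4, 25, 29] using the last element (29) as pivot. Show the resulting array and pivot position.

Lomuto partition with pivot = 29:

Initial array: [26, 18, 37, 32, 16, 18, 4, 25, 29]

arr[0]=26 <= 29: swap with position 0, array becomes [26, 18, 37, 32, 16, 18, 4, 25, 29]
arr[1]=18 <= 29: swap with position 1, array becomes [26, 18, 37, 32, 16, 18, 4, 25, 29]
arr[2]=37 > 29: no swap
arr[3]=32 > 29: no swap
arr[4]=16 <= 29: swap with position 2, array becomes [26, 18, 16, 32, 37, 18, 4, 25, 29]
arr[5]=18 <= 29: swap with position 3, array becomes [26, 18, 16, 18, 37, 32, 4, 25, 29]
arr[6]=4 <= 29: swap with position 4, array becomes [26, 18, 16, 18, 4, 32, 37, 25, 29]
arr[7]=25 <= 29: swap with position 5, array becomes [26, 18, 16, 18, 4, 25, 37, 32, 29]

Place pivot at position 6: [26, 18, 16, 18, 4, 25, 29, 32, 37]
Pivot position: 6

After partitioning with pivot 29, the array becomes [26, 18, 16, 18, 4, 25, 29, 32, 37]. The pivot is placed at index 6. All elements to the left of the pivot are <= 29, and all elements to the right are > 29.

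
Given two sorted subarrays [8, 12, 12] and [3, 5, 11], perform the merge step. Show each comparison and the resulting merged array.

Merging process:

Compare 8 vs 3: take 3 from right. Merged: [3]
Compare 8 vs 5: take 5 from right. Merged: [3, 5]
Compare 8 vs 11: take 8 from left. Merged: [3, 5, 8]
Compare 12 vs 11: take 11 from right. Merged: [3, 5, 8, 11]
Append remaining from left: [12, 12]. Merged: [3, 5, 8, 11, 12, 12]

Final merged array: [3, 5, 8, 11, 12, 12]
Total comparisons: 4

The merged array is [3, 5, 8, 11, 12, 12], requiring 4 comparisons. The merge step runs in O(n) time where n is the total number of elements.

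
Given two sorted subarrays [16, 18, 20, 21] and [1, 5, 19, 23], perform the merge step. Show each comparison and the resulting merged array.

Merging process:

Compare 16 vs 1: take 1 from right. Merged: [1]
Compare 16 vs 5: take 5 from right. Merged: [1, 5]
Compare 16 vs 19: take 16 from left. Merged: [1, 5, 16]
Compare 18 vs 19: take 18 from left. Merged: [1, 5, 16, 18]
Compare 20 vs 19: take 19 from right. Merged: [1, 5, 16, 18, 19]
Compare 20 vs 23: take 20 from left. Merged: [1, 5, 16, 18, 19, 20]
Compare 21 vs 23: take 21 from left. Merged: [1, 5, 16, 18, 19, 20, 21]
Append remaining from right: [23]. Merged: [1, 5, 16, 18, 19, 20, 21, 23]

Final merged array: [1, 5, 16, 18, 19, 20, 21, 23]
Total comparisons: 7

The merged array is [1, 5, 16, 18, 19, 20, 21, 23], requiring 7 comparisons. The merge step runs in O(n) time where n is the total number of elements.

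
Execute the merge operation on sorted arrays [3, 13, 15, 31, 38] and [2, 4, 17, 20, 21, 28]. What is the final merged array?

Merging process:

Compare 3 vs 2: take 2 from right. Merged: [2]
Compare 3 vs 4: take 3 from left. Merged: [2, 3]
Compare 13 vs 4: take 4 from right. Merged: [2, 3, 4]
Compare 13 vs 17: take 13 from left. Merged: [2, 3, 4, 13]
Compare 15 vs 17: take 15 from left. Merged: [2, 3, 4, 13, 15]
Compare 31 vs 17: take 17 from right. Merged: [2, 3, 4, 13, 15, 17]
Compare 31 vs 20: take 20 from right. Merged: [2, 3, 4, 13, 15, 17, 20]
Compare 31 vs 21: take 21 from right. Merged: [2, 3, 4, 13, 15, 17, 20, 21]
Compare 31 vs 28: take 28 from right. Merged: [2, 3, 4, 13, 15, 17, 20, 21, 28]
Append remaining from left: [31, 38]. Merged: [2, 3, 4, 13, 15, 17, 20, 21, 28, 31, 38]

Final merged array: [2, 3, 4, 13, 15, 17, 20, 21, 28, 31, 38]
Total comparisons: 9

The merged array is [2, 3, 4, 13, 15, 17, 20, 21, 28, 31, 38], requiring 9 comparisons. The merge step runs in O(n) time where n is the total number of elements.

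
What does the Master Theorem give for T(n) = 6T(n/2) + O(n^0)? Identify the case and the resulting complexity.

Master Theorem for T(n) = 6T(n/2) + O(n^0):

a = 6, b = 2, c = 0
log_b(a) = log_2(6) = 2.5850

Case 1: c = 0 < log_2(6) = 2.5850
T(n) = O(n^(log_2 6))

For T(n) = 6T(n/2) + O(n^0): log_2(6) = 2.5850. This is Case 1 of the Master Theorem (c < log_b(a), work dominated by leaves), giving O(n^(log_2 6)).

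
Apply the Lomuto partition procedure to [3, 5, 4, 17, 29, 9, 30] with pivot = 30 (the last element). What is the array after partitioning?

Lomuto partition with pivot = 30:

Initial array: [3, 5, 4, 17, 29, 9, 30]

arr[0]=3 <= 30: swap with position 0, array becomes [3, 5, 4, 17, 29, 9, 30]
arr[1]=5 <= 30: swap with position 1, array becomes [3, 5, 4, 17, 29, 9, 30]
arr[2]=4 <= 30: swap with position 2, array becomes [3, 5, 4, 17, 29, 9, 30]
arr[3]=17 <= 30: swap with position 3, array becomes [3, 5, 4, 17, 29, 9, 30]
arr[4]=29 <= 30: swap with position 4, array becomes [3, 5, 4, 17, 29, 9, 30]
arr[5]=9 <= 30: swap with position 5, array becomes [3, 5, 4, 17, 29, 9, 30]

Place pivot at position 6: [3, 5, 4, 17, 29, 9, 30]
Pivot position: 6

After partitioning with pivot 30, the array becomes [3, 5, 4, 17, 29, 9, 30]. The pivot is placed at index 6. All elements to the left of the pivot are <= 30, and all elements to the right are > 30.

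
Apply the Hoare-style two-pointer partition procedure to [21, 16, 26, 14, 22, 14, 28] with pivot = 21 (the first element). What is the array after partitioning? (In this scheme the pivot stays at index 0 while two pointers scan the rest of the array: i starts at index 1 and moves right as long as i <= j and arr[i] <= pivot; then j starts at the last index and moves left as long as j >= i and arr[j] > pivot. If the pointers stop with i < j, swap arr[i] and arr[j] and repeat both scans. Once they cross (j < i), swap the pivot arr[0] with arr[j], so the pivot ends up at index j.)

Hoare-style two-pointer partition with pivot = 21:

Initial array: [21, 16, 26, 14, 22, 14, 28]

Pointers start at i = 1, j = 6.
i stops at index 2 (arr[2]=26 > 21), j stops at index 5 (arr[5]=14 <= 21): swap arr[2] and arr[5], array becomes [21, 16, 14, 14, 22, 26, 28]
i ends at 4, j ends at 3: the pointers have crossed (j < i), so scanning stops.

Swap pivot arr[0] with arr[3] to place pivot at position 3: [14, 16, 14, 21, 22, 26, 28]
Pivot position: 3

After partitioning with pivot 21, the array becomes [14, 16, 14, 21, 22, 26, 28]. The pivot is placed at index 3. All elements to the left of the pivot are <= 21, and all elements to the right are > 21.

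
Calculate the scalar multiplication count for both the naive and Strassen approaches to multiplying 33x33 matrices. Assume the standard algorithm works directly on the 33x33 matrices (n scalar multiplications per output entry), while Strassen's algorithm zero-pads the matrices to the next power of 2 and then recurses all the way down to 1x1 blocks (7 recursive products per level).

Matrix multiplication for 33x33 matrices:

Strassen's algorithm requires power-of-2 dimensions. Pad 33x33 to 64x64 (next power of 2).

Standard algorithm: 33^3 = 35937 multiplications
Strassen's algorithm: 7^(log2(64)) = 7^6 = 117649 multiplications
Difference: 35937 - 117649 = -81712 (Strassen uses MORE here due to padding overhead — for small or just-over-power-of-2 n, padding can outweigh the per-level savings)

Standard: 35937 multiplications (33^3). Strassen: 117649 multiplications (7^6, after padding to 64x64). Strassen reduces 8 recursive multiplications to 7 at each level.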